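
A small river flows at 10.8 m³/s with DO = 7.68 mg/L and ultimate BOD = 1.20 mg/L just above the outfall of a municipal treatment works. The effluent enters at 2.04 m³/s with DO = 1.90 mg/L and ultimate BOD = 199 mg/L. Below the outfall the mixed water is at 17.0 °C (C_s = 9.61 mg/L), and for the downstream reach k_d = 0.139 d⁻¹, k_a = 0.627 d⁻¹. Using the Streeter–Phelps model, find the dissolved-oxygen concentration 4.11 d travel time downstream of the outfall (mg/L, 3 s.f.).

DO ≈ 4.85 mg/L

Mixed DO = (10.8×7.68 + 2.04×1.90)/(10.8+2.04) = 86.82/12.84 = 6.762 mg/L.
Mixed L₀ = (10.8×1.20 + 2.04×199)/(12.84) = 418.9/12.84 = 32.63 mg/L.
Initial deficit D₀ = C_s − DO₀ = 9.61 − 6.762 = 2.848 mg/L.
D(4.11) = [0.139×32.63/(0.627−0.139)](e^(−0.139×4.11) − e^(−0.627×4.11)) + 2.848 e^(−0.627×4.11)
= 9.293 × (0.5648 − 0.07600) + 2.848 × 0.07600 = 4.759 mg/L.
DO = 9.61 − 4.759 = 4.851 mg/L.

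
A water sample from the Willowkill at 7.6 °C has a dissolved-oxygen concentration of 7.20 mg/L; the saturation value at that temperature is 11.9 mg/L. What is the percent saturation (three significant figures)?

% saturation = C/C_s × 100 = 7.20/11.9 × 100 = 60.5 %.

60.5 % saturation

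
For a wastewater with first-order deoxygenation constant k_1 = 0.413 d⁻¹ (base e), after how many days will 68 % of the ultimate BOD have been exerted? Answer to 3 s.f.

t ≈ 2.76 d

y/L₀ = 1 − e^(−k_1 t) = 0.68 ⇒ e^(−k_1 t) = 0.320
t = −ln(0.320) / 0.413 = 1.139 / 0.413 = 2.759 d.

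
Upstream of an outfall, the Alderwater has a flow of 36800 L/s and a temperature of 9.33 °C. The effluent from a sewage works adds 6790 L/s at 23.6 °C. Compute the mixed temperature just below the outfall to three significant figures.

11.6 °C

Flow-weighted mixing: C = (Q_r C_r + Q_w C_w)/(Q_r + Q_w)
= (36800×9.33 + 6790×23.6)/(36800 + 6790) = 503600/43590 = 11.55 °C.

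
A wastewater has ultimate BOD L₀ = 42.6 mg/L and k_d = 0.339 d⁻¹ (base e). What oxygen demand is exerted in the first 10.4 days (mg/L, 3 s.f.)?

y_t = L₀(1 − e^(−k_d t)) = 42.6 × (1 − e^(−0.339×10.4))
= 42.6 × (1 − 0.02943) = 42.6 × 0.9706 = 41.35 mg/L.

y ≈ 41.3 mg/L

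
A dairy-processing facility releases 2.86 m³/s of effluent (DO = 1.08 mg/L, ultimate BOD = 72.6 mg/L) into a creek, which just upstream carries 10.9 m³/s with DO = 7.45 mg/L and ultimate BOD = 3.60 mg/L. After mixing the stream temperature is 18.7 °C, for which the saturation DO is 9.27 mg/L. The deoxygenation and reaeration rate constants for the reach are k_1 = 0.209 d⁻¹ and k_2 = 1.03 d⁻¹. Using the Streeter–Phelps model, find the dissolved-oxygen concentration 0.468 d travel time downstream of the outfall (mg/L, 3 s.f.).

Mixed DO = (10.9×7.45 + 2.86×1.08)/(10.9+2.86) = 84.29/13.76 = 6.126 mg/L.
Mixed L₀ = (10.9×3.60 + 2.86×72.6)/(13.76) = 246.9/13.76 = 17.94 mg/L.
Initial deficit D₀ = C_s − DO₀ = 9.27 − 6.126 = 3.144 mg/L.
D(0.468) = [0.209×17.94/(1.03−0.209)](e^(−0.209×0.468) − e^(−1.03×0.468)) + 3.144 e^(−1.03×0.468)
= 4.567 × (0.9068 − 0.6175) + 3.144 × 0.6175 = 3.263 mg/L.
DO = 9.27 − 3.263 = 6.007 mg/L.

DO ≈ 6.01 mg/L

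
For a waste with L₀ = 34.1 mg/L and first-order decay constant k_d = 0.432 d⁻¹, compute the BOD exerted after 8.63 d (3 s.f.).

y ≈ 33.3 mg/L

y_t = L₀(1 − e^(−k_d t)) = 34.1 × (1 − e^(−0.432×8.63))
= 34.1 × (1 − 0.02404) = 34.1 × 0.9760 = 33.28 mg/L.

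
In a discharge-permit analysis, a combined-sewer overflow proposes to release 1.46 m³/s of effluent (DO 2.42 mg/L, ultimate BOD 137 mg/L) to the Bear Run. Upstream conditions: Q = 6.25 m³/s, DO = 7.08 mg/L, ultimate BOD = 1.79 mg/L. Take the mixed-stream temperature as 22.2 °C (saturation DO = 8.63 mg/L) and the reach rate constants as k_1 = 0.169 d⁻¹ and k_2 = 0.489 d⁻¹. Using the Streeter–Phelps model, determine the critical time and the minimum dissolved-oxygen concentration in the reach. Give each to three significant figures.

Mixed DO = (6.25×7.08 + 1.46×2.42)/(6.25+1.46) = 47.78/7.710 = 6.198 mg/L.
Mixed L₀ = (6.25×1.79 + 1.46×137)/(7.710) = 211.2/7.710 = 27.39 mg/L.
Initial deficit D₀ = C_s − DO₀ = 8.63 − 6.198 = 2.432 mg/L.
t_c = (1/0.3200) ln[(0.489/0.169)(1 − 2.432×0.3200/(0.169×27.39))] = 3.125 × ln(2.407) = 2.745 d.
D_c = (0.169/0.489) × 27.39 × e^(−0.169×2.745) = 0.3456 × 27.39 × 0.6288 = 5.953 mg/L.
Minimum DO = 8.63 − 5.953 = 2.677 mg/L.

t_c ≈ 2.74 d; minimum DO ≈ 2.68 mg/L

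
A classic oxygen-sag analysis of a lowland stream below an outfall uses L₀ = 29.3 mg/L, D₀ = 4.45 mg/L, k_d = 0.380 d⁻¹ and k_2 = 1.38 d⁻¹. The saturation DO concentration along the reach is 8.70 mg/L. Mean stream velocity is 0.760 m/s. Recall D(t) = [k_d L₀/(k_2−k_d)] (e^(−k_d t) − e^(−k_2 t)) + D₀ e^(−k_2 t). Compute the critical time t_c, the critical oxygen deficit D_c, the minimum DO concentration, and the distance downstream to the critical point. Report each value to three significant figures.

t_c ≈ 0.779 d; D_c ≈ 6.00 mg/L; min DO ≈ 2.70 mg/L; x_c ≈ 51.2 km

t_c = [1/(k_2−k_d)] ln[(k_2/k_d)(1 − D₀(k_2−k_d)/(k_d L₀))]
= [1/(1.38−0.380)] ln[(1.38/0.380)(1 − 4.45×1.000/(0.380×29.3))]
= (1/1.000) ln[3.632 × 0.6003] = 1.000 × ln(2.180) = 1.000 × 0.7794 = 0.7794 d.
D_c = (k_d/k_2) L₀ e^(−k_d t_c) = (0.380/1.38) × 29.3 × e^(−0.380×0.7794) = 0.2754 × 29.3 × 0.7437 = 6.000 mg/L.
Minimum DO = C_s − D_c = 8.70 − 6.000 = 2.700 mg/L.
x_c = v t_c = 0.760 m/s × 0.7794 d × 86400 s/d = 51180 m ≈ 51.2 km.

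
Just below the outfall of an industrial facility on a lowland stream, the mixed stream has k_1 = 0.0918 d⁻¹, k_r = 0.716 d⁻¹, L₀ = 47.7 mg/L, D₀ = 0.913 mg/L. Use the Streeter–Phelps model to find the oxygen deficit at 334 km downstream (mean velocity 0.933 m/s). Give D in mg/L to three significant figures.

D ≈ 4.48 mg/L

Travel time t = x/v = 334 km / (0.933 m/s) = 334000 m / 0.933 m/s = 358000 s = 4.143 d.
k_1 L₀/(k_r−k_1) = 0.0918×47.7/(0.716−0.0918) = 4.379/0.6242 = 7.015 mg/L.
e^(−k_1 t) = e^(−0.0918×4.143) = 0.6836; e^(−k_r t) = e^(−0.716×4.143) = 0.05148.
D = 7.015 × (0.6836 − 0.05148) + 0.913 × 0.05148 = 4.435 + 0.04700 = 4.482 mg/L.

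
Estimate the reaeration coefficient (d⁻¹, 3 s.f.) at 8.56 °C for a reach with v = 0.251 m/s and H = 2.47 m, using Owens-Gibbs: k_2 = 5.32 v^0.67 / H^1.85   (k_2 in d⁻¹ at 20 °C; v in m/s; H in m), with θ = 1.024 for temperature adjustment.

k_2(20) = 5.32 × 0.251^0.67 / 2.47^1.85 = 5.32 × 0.3961 / 5.327 = 0.3956 d⁻¹.
k_2(8.56) = 0.3956 × 1.024^(8.56−20) = 0.3956 × 0.7624 = 0.3016 d⁻¹.

k_2 ≈ 0.302 d⁻¹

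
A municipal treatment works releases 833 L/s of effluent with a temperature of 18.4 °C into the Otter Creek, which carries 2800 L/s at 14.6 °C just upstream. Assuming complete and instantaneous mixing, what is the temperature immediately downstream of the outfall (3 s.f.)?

15.5 °C

Flow-weighted mixing: C = (Q_r C_r + Q_w C_w)/(Q_r + Q_w)
= (2800×14.6 + 833×18.4)/(2800 + 833) = 56210/3633 = 15.47 °C.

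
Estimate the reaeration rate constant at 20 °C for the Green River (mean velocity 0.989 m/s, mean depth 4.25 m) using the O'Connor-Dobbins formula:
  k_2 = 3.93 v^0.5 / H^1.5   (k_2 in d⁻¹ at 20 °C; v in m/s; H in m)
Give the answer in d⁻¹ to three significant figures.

k_2 ≈ 0.446 d⁻¹

k_2 = 3.93 × 0.989^0.5 / 4.25^1.5 = 3.93 × 0.9945 / 8.762 = 0.4461 d⁻¹.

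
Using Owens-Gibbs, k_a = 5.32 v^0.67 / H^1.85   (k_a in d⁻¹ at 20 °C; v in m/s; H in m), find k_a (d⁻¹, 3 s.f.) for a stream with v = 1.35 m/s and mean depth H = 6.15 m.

k_a ≈ 0.226 d⁻¹

k_a = 5.32 × 1.35^0.67 / 6.15^1.85 = 5.32 × 1.223 / 28.80 = 0.2258 d⁻¹.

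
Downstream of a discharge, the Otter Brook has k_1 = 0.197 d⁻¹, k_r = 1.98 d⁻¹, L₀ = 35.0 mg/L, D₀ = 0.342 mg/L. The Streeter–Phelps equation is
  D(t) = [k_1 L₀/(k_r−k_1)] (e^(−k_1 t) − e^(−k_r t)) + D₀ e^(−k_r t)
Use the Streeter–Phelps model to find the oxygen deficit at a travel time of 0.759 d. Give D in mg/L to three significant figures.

k_1 L₀/(k_r−k_1) = 0.197×35.0/(1.98−0.197) = 6.895/1.783 = 3.867 mg/L.
e^(−k_1 t) = e^(−0.197×0.7590) = 0.8611; e^(−k_r t) = e^(−1.98×0.7590) = 0.2225.
D = 3.867 × (0.8611 − 0.2225) + 0.342 × 0.2225 = 2.470 + 0.07610 = 2.546 mg/L.

D ≈ 2.55 mg/L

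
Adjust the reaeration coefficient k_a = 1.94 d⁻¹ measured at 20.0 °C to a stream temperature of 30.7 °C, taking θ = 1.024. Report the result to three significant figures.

k_a ≈ 2.50 d⁻¹

k_a(T₂) = k_a(T₁) · θ^(T₂−T₁) = 1.94 × 1.024^(30.7−20.0)
= 1.94 × 1.024^10.7 = 1.94 × 1.289 = 2.500 d⁻¹.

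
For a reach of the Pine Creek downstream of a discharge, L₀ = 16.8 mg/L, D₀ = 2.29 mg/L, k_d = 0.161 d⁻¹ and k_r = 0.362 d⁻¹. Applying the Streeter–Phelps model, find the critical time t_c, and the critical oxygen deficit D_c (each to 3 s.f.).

At the critical point dD/dt = 0, so k_d L₀ e^(−k_d t) = k_r D. Substituting D(t) from the Streeter–Phelps equation and solving for t gives
t_c = ln[(k_r/k_d)(1 − D₀(k_r−k_d)/(k_d L₀))] / (k_r−k_d).
Here k_r−k_d = 0.2010 d⁻¹ and 1 − D₀(k_r−k_d)/(k_d L₀) = 1 − 2.29×0.2010/(0.161×16.8) = 0.8298, so
t_c = ln(2.248 × 0.8298) / 0.2010 = 0.6237 / 0.2010 = 3.103 d.
D_c = (k_d/k_r) L₀ e^(−k_d t_c) = (0.161/0.362) × 16.8 × e^(−0.161×3.103) = 0.4448 × 16.8 × 0.6068 = 4.534 mg/L.

t_c ≈ 3.10 d; D_c ≈ 4.53 mg/L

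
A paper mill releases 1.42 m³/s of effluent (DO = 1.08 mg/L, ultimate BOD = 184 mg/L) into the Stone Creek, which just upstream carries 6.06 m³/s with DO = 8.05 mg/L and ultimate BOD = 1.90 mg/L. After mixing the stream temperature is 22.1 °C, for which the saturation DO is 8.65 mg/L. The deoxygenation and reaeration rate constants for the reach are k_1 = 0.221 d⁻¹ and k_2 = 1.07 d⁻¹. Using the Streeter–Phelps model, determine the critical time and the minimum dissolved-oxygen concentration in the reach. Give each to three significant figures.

t_c ≈ 1.59 d; minimum DO ≈ 3.35 mg/L

Mixed DO = (6.06×8.05 + 1.42×1.08)/(6.06+1.42) = 50.32/7.480 = 6.727 mg/L.
Mixed L₀ = (6.06×1.90 + 1.42×184)/(7.480) = 272.8/7.480 = 36.47 mg/L.
Initial deficit D₀ = C_s − DO₀ = 8.65 − 6.727 = 1.923 mg/L.
t_c = (1/0.8490) ln[(1.07/0.221)(1 − 1.923×0.8490/(0.221×36.47))] = 1.178 × ln(3.861) = 1.591 d.
D_c = (0.221/1.07) × 36.47 × e^(−0.221×1.591) = 0.2065 × 36.47 × 0.7035 = 5.299 mg/L.
Minimum DO = 8.65 − 5.299 = 3.351 mg/L.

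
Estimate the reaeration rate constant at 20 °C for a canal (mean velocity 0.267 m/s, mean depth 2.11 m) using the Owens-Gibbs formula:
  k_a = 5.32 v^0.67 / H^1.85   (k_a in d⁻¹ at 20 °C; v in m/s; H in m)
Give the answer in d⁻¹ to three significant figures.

k_a = 5.32 × 0.267^0.67 / 2.11^1.85 = 5.32 × 0.4128 / 3.980 = 0.5518 d⁻¹.

k_a ≈ 0.552 d⁻¹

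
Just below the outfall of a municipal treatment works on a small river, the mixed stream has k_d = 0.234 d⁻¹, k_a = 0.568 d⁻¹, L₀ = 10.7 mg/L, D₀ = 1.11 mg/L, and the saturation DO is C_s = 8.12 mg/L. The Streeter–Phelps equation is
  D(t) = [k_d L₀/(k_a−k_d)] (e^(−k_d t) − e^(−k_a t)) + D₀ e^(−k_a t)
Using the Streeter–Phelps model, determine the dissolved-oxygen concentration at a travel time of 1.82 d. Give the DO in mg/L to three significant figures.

k_d L₀/(k_a−k_d) = 0.234×10.7/(0.568−0.234) = 2.504/0.3340 = 7.496 mg/L.
e^(−k_d t) = e^(−0.234×1.820) = 0.6532; e^(−k_a t) = e^(−0.568×1.820) = 0.3557.
D = 7.496 × (0.6532 − 0.3557) + 1.11 × 0.3557 = 2.230 + 0.3948 = 2.625 mg/L.
DO = C_s − D = 8.12 − 2.625 = 5.495 mg/L.

DO ≈ 5.49 mg/L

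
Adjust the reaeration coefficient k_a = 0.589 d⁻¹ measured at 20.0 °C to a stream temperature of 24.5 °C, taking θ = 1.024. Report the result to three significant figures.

k_a(T₂) = k_a(T₁) · θ^(T₂−T₁) = 0.589 × 1.024^(24.5−20.0)
= 0.589 × 1.024^4.50 = 0.589 × 1.113 = 0.6553 d⁻¹.

k_a ≈ 0.655 d⁻¹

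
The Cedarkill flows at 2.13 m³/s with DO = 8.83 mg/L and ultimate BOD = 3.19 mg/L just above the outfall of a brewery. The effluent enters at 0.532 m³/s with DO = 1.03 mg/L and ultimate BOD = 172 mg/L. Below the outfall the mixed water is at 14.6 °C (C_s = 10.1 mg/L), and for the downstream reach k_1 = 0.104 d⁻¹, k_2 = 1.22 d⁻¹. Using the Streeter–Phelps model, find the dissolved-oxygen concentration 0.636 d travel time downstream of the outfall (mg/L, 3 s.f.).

DO ≈ 7.16 mg/L

Mixed DO = (2.13×8.83 + 0.532×1.03)/(2.13+0.532) = 19.36/2.662 = 7.271 mg/L.
Mixed L₀ = (2.13×3.19 + 0.532×172)/(2.662) = 98.30/2.662 = 36.93 mg/L.
Initial deficit D₀ = C_s − DO₀ = 10.1 − 7.271 = 2.829 mg/L.
D(0.636) = [0.104×36.93/(1.22−0.104)](e^(−0.104×0.636) − e^(−1.22×0.636)) + 2.829 e^(−1.22×0.636)
= 3.441 × (0.9360 − 0.4603) + 2.829 × 0.4603 = 2.939 mg/L.
DO = 10.1 − 2.939 = 7.161 mg/L.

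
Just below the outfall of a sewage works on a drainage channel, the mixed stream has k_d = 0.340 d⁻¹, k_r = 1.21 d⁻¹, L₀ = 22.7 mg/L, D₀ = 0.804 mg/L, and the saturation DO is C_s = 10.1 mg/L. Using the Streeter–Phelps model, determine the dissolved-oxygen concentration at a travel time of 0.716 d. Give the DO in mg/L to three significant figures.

DO ≈ 6.54 mg/L

k_d L₀/(k_r−k_d) = 0.340×22.7/(1.21−0.340) = 7.718/0.8700 = 8.871 mg/L.
e^(−k_d t) = e^(−0.340×0.7160) = 0.7839; e^(−k_r t) = e^(−1.21×0.7160) = 0.4205.
D = 8.871 × (0.7839 − 0.4205) + 0.804 × 0.4205 = 3.224 + 0.3381 = 3.562 mg/L.
DO = C_s − D = 10.1 − 3.562 = 6.538 mg/L.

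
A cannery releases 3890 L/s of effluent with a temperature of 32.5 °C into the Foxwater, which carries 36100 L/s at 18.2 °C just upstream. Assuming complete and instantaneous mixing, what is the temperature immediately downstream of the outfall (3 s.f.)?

19.6 °C

Flow-weighted mixing: C = (Q_r C_r + Q_w C_w)/(Q_r + Q_w)
= (36100×18.2 + 3890×32.5)/(36100 + 3890) = 783400/39990 = 19.59 °C.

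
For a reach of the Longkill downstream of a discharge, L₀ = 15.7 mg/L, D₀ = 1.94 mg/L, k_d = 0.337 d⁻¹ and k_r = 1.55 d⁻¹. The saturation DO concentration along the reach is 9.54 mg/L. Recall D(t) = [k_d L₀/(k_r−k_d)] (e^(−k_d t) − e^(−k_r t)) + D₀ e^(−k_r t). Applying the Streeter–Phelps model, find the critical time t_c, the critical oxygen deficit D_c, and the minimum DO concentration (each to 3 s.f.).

With k_r/k_d = 4.599 and 1 − D₀(k_r−k_d)/(k_d L₀) = 0.5552,
t_c = ln(4.599 × 0.5552) / (1.55 − 0.337) = ln(2.554) / 1.213 = 0.9376/1.213 = 0.7729 d.
L(t_c) = L₀ e^(−k_d t_c) = 15.7 × 0.7707 = 12.10 mg/L, and at the critical point k_r D_c = k_d L, so D_c = (0.337/1.55) × 12.10 = 2.631 mg/L.
Minimum DO = C_s − D_c = 9.54 − 2.631 = 6.909 mg/L.

t_c ≈ 0.773 d; D_c ≈ 2.63 mg/L; min DO ≈ 6.91 mg/L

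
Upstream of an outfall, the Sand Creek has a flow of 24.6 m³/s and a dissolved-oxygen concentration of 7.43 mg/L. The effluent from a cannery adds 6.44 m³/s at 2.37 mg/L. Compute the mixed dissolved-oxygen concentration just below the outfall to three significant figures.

6.38 mg/L

Flow-weighted mixing: C = (Q_r C_r + Q_w C_w)/(Q_r + Q_w)
= (24.6×7.43 + 6.44×2.37)/(24.6 + 6.44) = 198.0/31.04 = 6.380 mg/L.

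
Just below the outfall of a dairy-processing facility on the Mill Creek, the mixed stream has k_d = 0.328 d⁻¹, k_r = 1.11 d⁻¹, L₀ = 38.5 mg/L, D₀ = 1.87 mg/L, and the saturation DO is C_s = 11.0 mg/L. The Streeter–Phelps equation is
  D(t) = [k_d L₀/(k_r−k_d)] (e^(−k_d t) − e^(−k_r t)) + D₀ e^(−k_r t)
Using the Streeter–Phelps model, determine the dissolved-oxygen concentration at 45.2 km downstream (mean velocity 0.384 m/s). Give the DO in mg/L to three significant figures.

Travel time t = x/v = 45.2 km / (0.384 m/s) = 45200 m / 0.384 m/s = 117700 s = 1.362 d.
k_d L₀/(k_r−k_d) = 0.328×38.5/(1.11−0.328) = 12.63/0.7820 = 16.15 mg/L.
e^(−k_d t) = e^(−0.328×1.362) = 0.6396; e^(−k_r t) = e^(−1.11×1.362) = 0.2204.
D = 16.15 × (0.6396 − 0.2204) + 1.87 × 0.2204 = 6.770 + 0.4122 = 7.182 mg/L.
DO = C_s − D = 11.0 − 7.182 = 3.818 mg/L.

DO ≈ 3.82 mg/L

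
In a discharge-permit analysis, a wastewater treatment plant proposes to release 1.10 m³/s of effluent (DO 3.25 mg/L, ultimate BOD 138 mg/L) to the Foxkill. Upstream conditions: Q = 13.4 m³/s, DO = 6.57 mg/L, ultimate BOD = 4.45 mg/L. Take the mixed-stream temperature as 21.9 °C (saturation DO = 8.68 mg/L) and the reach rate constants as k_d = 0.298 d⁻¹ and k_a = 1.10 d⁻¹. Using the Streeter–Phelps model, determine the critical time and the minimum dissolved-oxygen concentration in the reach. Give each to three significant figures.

t_c ≈ 0.914 d; minimum DO ≈ 5.67 mg/L

Mixed DO = (13.4×6.57 + 1.10×3.25)/(13.4+1.10) = 91.61/14.50 = 6.318 mg/L.
Mixed L₀ = (13.4×4.45 + 1.10×138)/(14.50) = 211.4/14.50 = 14.58 mg/L.
Initial deficit D₀ = C_s − DO₀ = 8.68 − 6.318 = 2.362 mg/L.
t_c = (1/0.8020) ln[(1.10/0.298)(1 − 2.362×0.8020/(0.298×14.58))] = 1.247 × ln(2.082) = 0.9145 d.
D_c = (0.298/1.10) × 14.58 × e^(−0.298×0.9145) = 0.2709 × 14.58 × 0.7615 = 3.008 mg/L.
Minimum DO = 8.68 − 3.008 = 5.672 mg/L.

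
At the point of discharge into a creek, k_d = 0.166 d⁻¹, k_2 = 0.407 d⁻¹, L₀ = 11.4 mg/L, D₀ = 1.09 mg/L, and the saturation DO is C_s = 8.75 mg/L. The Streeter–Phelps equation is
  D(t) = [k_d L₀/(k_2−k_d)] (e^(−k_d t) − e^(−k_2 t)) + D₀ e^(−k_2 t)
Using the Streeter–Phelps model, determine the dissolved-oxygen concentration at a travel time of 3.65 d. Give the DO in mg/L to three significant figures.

k_d L₀/(k_2−k_d) = 0.166×11.4/(0.407−0.166) = 1.892/0.2410 = 7.852 mg/L.
e^(−k_d t) = e^(−0.166×3.650) = 0.5456; e^(−k_2 t) = e^(−0.407×3.650) = 0.2264.
D = 7.852 × (0.5456 − 0.2264) + 1.09 × 0.2264 = 2.506 + 0.2468 = 2.753 mg/L.
DO = C_s − D = 8.75 − 2.753 = 5.997 mg/L.

DO ≈ 6.00 mg/L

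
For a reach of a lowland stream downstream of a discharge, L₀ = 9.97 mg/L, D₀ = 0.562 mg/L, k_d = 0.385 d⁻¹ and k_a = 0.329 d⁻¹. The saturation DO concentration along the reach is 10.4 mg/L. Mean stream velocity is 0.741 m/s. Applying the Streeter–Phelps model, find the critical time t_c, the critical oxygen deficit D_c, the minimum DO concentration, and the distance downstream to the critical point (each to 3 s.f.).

With k_a/k_d = 0.8545 and 1 − D₀(k_a−k_d)/(k_d L₀) = 1.008,
t_c = ln(0.8545 × 1.008) / (0.329 − 0.385) = ln(0.8616) / -0.05600 = -0.1490/-0.05600 = 2.661 d.
L(t_c) = L₀ e^(−k_d t_c) = 9.97 × 0.3590 = 3.579 mg/L, and at the critical point k_a D_c = k_d L, so D_c = (0.385/0.329) × 3.579 = 4.188 mg/L.
Minimum DO = C_s − D_c = 10.4 − 4.188 = 6.212 mg/L.
x_c = v t_c = 0.741 m/s × 2.661 d × 86400 s/d = 170400 m ≈ 170 km.

t_c ≈ 2.66 d; D_c ≈ 4.19 mg/L; min DO ≈ 6.21 mg/L; x_c ≈ 170 km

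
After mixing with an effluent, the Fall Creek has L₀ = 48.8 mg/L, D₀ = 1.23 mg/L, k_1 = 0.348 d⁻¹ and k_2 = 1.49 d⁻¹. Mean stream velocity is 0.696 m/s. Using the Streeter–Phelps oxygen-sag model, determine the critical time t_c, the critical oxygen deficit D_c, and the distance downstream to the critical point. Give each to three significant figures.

With k_2/k_1 = 4.282 and 1 − D₀(k_2−k_1)/(k_1 L₀) = 0.9173,
t_c = ln(4.282 × 0.9173) / (1.49 − 0.348) = ln(3.927) / 1.142 = 1.368/1.142 = 1.198 d.
L(t_c) = L₀ e^(−k_1 t_c) = 48.8 × 0.6591 = 32.16 mg/L, and at the critical point k_2 D_c = k_1 L, so D_c = (0.348/1.49) × 32.16 = 7.512 mg/L.
x_c = v t_c = 0.696 m/s × 1.198 d × 86400 s/d = 72030 m ≈ 72.0 km.

t_c ≈ 1.20 d; D_c ≈ 7.51 mg/L; x_c ≈ 72.0 km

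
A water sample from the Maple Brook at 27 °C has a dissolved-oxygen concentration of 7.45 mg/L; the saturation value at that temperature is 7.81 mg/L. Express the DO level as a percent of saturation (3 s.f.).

% saturation = C/C_s × 100 = 7.45/7.81 × 100 = 95.4 %.

95.4 % saturation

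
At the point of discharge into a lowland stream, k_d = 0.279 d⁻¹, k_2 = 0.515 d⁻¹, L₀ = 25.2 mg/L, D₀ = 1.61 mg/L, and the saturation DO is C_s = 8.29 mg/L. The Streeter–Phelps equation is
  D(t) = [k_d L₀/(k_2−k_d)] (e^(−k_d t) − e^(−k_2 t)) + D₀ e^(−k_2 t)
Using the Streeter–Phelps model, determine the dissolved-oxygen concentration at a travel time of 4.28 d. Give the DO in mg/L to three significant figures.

k_d L₀/(k_2−k_d) = 0.279×25.2/(0.515−0.279) = 7.031/0.2360 = 29.79 mg/L.
e^(−k_d t) = e^(−0.279×4.280) = 0.3030; e^(−k_2 t) = e^(−0.515×4.280) = 0.1103.
D = 29.79 × (0.3030 − 0.1103) + 1.61 × 0.1103 = 5.739 + 0.1776 = 5.916 mg/L.
DO = C_s − D = 8.29 − 5.916 = 2.374 mg/L.

DO ≈ 2.37 mg/L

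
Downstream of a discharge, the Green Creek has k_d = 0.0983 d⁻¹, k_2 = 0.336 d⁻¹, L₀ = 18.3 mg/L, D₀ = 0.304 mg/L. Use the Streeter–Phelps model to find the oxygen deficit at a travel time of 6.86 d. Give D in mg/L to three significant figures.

D ≈ 3.13 mg/L

k_d L₀/(k_2−k_d) = 0.0983×18.3/(0.336−0.0983) = 1.799/0.2377 = 7.568 mg/L.
e^(−k_d t) = e^(−0.0983×6.860) = 0.5095; e^(−k_2 t) = e^(−0.336×6.860) = 0.09976.
D = 7.568 × (0.5095 − 0.09976) + 0.304 × 0.09976 = 3.101 + 0.03033 = 3.131 mg/L.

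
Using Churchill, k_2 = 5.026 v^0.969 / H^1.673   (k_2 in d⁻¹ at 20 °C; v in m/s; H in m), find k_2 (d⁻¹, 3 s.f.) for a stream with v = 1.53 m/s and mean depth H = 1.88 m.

k_2 = 5.026 × 1.53^0.969 / 1.88^1.673 = 5.026 × 1.510 / 2.875 = 2.640 d⁻¹.

k_2 ≈ 2.64 d⁻¹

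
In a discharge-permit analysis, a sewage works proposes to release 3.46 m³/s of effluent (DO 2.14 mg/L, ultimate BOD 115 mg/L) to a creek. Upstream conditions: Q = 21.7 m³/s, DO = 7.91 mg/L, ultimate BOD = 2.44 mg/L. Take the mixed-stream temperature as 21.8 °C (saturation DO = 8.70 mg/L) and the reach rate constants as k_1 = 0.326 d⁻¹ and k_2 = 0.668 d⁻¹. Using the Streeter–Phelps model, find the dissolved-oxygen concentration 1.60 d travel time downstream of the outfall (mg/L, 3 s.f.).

Mixed DO = (21.7×7.91 + 3.46×2.14)/(21.7+3.46) = 179.1/25.16 = 7.117 mg/L.
Mixed L₀ = (21.7×2.44 + 3.46×115)/(25.16) = 450.8/25.16 = 17.92 mg/L.
Initial deficit D₀ = C_s − DO₀ = 8.70 − 7.117 = 1.583 mg/L.
D(1.60) = [0.326×17.92/(0.668−0.326)](e^(−0.326×1.60) − e^(−0.668×1.60)) + 1.583 e^(−0.668×1.60)
= 17.08 × (0.5936 − 0.3434) + 1.583 × 0.3434 = 4.817 mg/L.
DO = 8.70 − 4.817 = 3.883 mg/L.

DO ≈ 3.88 mg/L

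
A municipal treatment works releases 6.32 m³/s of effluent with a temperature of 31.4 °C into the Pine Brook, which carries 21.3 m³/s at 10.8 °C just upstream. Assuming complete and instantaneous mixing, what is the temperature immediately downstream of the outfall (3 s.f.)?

15.5 °C

Flow-weighted mixing: C = (Q_r C_r + Q_w C_w)/(Q_r + Q_w)
= (21.3×10.8 + 6.32×31.4)/(21.3 + 6.32) = 428.5/27.62 = 15.51 °C.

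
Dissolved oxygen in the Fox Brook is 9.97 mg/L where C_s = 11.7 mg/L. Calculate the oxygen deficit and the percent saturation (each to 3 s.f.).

D = C_s − C = 11.7 − 9.97 = 1.73 mg/L.
% saturation = 9.97/11.7 × 100 = 85.2 %.

D ≈ 1.73 mg/L; 85.2 % saturation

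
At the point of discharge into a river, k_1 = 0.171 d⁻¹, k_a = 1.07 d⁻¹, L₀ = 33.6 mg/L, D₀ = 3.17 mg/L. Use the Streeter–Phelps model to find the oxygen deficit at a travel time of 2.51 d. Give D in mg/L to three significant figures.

D ≈ 3.94 mg/L

k_1 L₀/(k_a−k_1) = 0.171×33.6/(1.07−0.171) = 5.746/0.8990 = 6.391 mg/L.
e^(−k_1 t) = e^(−0.171×2.510) = 0.6510; e^(−k_a t) = e^(−1.07×2.510) = 0.06817.
D = 6.391 × (0.6510 − 0.06817) + 3.17 × 0.06817 = 3.725 + 0.2161 = 3.941 mg/L.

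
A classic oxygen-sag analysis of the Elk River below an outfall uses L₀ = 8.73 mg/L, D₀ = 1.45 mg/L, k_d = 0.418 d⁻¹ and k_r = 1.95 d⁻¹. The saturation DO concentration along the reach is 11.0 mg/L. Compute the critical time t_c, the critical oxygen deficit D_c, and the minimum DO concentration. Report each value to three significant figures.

With k_r/k_d = 4.665 and 1 − D₀(k_r−k_d)/(k_d L₀) = 0.3913,
t_c = ln(4.665 × 0.3913) / (1.95 − 0.418) = ln(1.825) / 1.532 = 0.6017/1.532 = 0.3928 d.
D_c = (k_d/k_r) L₀ e^(−k_d t_c) = (0.418/1.95) × 8.73 × e^(−0.418×0.3928) = 0.2144 × 8.73 × 0.8486 = 1.588 mg/L.
Minimum DO = C_s − D_c = 11.0 − 1.588 = 9.412 mg/L.

t_c ≈ 0.393 d; D_c ≈ 1.59 mg/L; min DO ≈ 9.41 mg/L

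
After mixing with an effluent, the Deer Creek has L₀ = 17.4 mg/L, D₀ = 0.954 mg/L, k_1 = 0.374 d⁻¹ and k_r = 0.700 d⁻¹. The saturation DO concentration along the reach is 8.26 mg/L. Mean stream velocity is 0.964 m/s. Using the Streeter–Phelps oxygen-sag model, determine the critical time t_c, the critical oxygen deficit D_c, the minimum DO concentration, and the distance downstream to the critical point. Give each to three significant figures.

With k_r/k_1 = 1.872 and 1 − D₀(k_r−k_1)/(k_1 L₀) = 0.9522,
t_c = ln(1.872 × 0.9522) / (0.700 − 0.374) = ln(1.782) / 0.3260 = 0.5779/0.3260 = 1.773 d.
D_c = (k_1/k_r) L₀ e^(−k_1 t_c) = (0.374/0.700) × 17.4 × e^(−0.374×1.773) = 0.5343 × 17.4 × 0.5153 = 4.791 mg/L.
Minimum DO = C_s − D_c = 8.26 − 4.791 = 3.469 mg/L.
x_c = v t_c = 0.964 m/s × 1.773 d × 86400 s/d = 147600 m ≈ 148 km.

t_c ≈ 1.77 d; D_c ≈ 4.79 mg/L; min DO ≈ 3.47 mg/L; x_c ≈ 148 km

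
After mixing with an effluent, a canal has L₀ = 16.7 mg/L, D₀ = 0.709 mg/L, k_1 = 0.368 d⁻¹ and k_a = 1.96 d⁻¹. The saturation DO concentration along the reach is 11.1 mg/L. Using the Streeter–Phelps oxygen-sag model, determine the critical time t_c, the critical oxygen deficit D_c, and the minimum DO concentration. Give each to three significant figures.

t_c ≈ 0.923 d; D_c ≈ 2.23 mg/L; min DO ≈ 8.87 mg/L

t_c = [1/(k_a−k_1)] ln[(k_a/k_1)(1 − D₀(k_a−k_1)/(k_1 L₀))]
= [1/(1.96−0.368)] ln[(1.96/0.368)(1 − 0.709×1.592/(0.368×16.7))]
= (1/1.592) ln[5.326 × 0.8163] = 0.6281 × ln(4.348) = 0.6281 × 1.470 = 0.9232 d.
L(t_c) = L₀ e^(−k_1 t_c) = 16.7 × 0.7120 = 11.89 mg/L, and at the critical point k_a D_c = k_1 L, so D_c = (0.368/1.96) × 11.89 = 2.232 mg/L.
Minimum DO = C_s − D_c = 11.1 − 2.232 = 8.868 mg/L.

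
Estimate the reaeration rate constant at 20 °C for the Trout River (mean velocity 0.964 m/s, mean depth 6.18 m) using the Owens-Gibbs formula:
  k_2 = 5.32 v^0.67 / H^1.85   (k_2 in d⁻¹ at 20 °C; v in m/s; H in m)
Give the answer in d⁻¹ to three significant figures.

k_2 ≈ 0.179 d⁻¹

k_2 = 5.32 × 0.964^0.67 / 6.18^1.85 = 5.32 × 0.9757 / 29.06 = 0.1786 d⁻¹.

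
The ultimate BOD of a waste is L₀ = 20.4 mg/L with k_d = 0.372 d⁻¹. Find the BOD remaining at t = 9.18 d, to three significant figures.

L ≈ 0.671 mg/L

L_t = L₀ e^(−k_d t) = 20.4 × e^(−0.372×9.18) = 20.4 × 0.03288 = 0.6707 mg/L.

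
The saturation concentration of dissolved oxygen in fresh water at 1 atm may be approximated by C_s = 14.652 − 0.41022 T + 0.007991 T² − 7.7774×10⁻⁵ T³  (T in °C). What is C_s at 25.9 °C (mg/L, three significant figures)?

C_s ≈ 8.04 mg/L

C_s = 14.652 − 0.41022×25.9 + 0.007991×25.9² − 7.7774×10⁻⁵×25.9³ = 8.037 mg/L.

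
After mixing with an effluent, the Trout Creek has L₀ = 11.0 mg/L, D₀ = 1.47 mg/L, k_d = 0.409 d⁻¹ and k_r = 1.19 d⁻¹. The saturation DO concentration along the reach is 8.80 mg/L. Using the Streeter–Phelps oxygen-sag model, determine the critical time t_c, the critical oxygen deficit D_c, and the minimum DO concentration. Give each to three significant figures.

With k_r/k_d = 2.910 and 1 − D₀(k_r−k_d)/(k_d L₀) = 0.7448,
t_c = ln(2.910 × 0.7448) / (1.19 − 0.409) = ln(2.167) / 0.7810 = 0.7734/0.7810 = 0.9902 d.
L(t_c) = L₀ e^(−k_d t_c) = 11.0 × 0.6670 = 7.337 mg/L, and at the critical point k_r D_c = k_d L, so D_c = (0.409/1.19) × 7.337 = 2.522 mg/L.
Minimum DO = C_s − D_c = 8.80 − 2.522 = 6.278 mg/L.

t_c ≈ 0.990 d; D_c ≈ 2.52 mg/L; min DO ≈ 6.28 mg/L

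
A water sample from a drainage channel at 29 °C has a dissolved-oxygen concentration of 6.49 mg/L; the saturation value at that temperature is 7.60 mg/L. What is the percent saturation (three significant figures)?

% saturation = C/C_s × 100 = 6.49/7.60 × 100 = 85.4 %.

85.4 % saturation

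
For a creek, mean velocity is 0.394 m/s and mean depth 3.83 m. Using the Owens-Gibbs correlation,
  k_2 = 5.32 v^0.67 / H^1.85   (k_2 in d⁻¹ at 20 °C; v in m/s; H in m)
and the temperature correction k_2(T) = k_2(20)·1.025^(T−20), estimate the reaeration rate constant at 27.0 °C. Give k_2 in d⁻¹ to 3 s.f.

k_2(20) = 5.32 × 0.394^0.67 / 3.83^1.85 = 5.32 × 0.5358 / 11.99 = 0.2377 d⁻¹.
k_2(27.0) = 0.2377 × 1.025^(27.0−20) = 0.2377 × 1.189 = 0.2825 d⁻¹.

k_2 ≈ 0.283 d⁻¹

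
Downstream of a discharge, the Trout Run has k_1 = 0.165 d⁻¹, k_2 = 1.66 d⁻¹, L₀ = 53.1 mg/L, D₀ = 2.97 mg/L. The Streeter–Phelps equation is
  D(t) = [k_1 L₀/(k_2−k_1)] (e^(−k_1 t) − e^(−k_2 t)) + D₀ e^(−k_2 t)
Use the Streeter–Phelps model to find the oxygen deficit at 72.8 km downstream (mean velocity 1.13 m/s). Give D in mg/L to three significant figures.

Travel time t = x/v = 72.8 km / (1.13 m/s) = 72800 m / 1.13 m/s = 64420 s = 0.7457 d.
k_1 L₀/(k_2−k_1) = 0.165×53.1/(1.66−0.165) = 8.761/1.495 = 5.861 mg/L.
e^(−k_1 t) = e^(−0.165×0.7457) = 0.8842; e^(−k_2 t) = e^(−1.66×0.7457) = 0.2900.
D = 5.861 × (0.8842 − 0.2900) + 2.97 × 0.2900 = 3.482 + 0.8614 = 4.344 mg/L.

D ≈ 4.34 mg/L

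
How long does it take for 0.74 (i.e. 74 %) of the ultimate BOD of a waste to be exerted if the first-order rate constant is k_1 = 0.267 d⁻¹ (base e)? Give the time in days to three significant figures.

t ≈ 5.05 d

y/L₀ = 1 − e^(−k_1 t) = 0.74 ⇒ e^(−k_1 t) = 0.260
t = −ln(0.260) / 0.267 = 1.347 / 0.267 = 5.045 d.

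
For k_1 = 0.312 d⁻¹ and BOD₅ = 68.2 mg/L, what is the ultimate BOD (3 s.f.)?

BOD₅ = L₀(1 − e^(−5k_1)) ⇒ L₀ = BOD₅ / (1 − e^(−5×0.312))
= 68.2 / (1 − 0.2101) = 68.2 / 0.7899 = 86.34 mg/L.

L₀ ≈ 86.3 mg/L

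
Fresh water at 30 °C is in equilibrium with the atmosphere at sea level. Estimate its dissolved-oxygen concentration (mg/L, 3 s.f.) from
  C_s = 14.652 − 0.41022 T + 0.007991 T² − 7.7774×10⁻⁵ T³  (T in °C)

C_s = 14.652 − 0.41022×30 + 0.007991×30² − 7.7774×10⁻⁵×30³ = 7.437 mg/L.

C_s ≈ 7.44 mg/L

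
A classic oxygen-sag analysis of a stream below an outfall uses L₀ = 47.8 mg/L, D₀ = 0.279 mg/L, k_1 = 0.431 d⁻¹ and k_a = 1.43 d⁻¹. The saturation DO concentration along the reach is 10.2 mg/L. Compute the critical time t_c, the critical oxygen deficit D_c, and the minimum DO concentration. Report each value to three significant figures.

With k_a/k_1 = 3.318 and 1 − D₀(k_a−k_1)/(k_1 L₀) = 0.9865,
t_c = ln(3.318 × 0.9865) / (1.43 − 0.431) = ln(3.273) / 0.9990 = 1.186/0.9990 = 1.187 d.
L(t_c) = L₀ e^(−k_1 t_c) = 47.8 × 0.5996 = 28.66 mg/L, and at the critical point k_a D_c = k_1 L, so D_c = (0.431/1.43) × 28.66 = 8.638 mg/L.
Minimum DO = C_s − D_c = 10.2 − 8.638 = 1.562 mg/L.

t_c ≈ 1.19 d; D_c ≈ 8.64 mg/L; min DO ≈ 1.56 mg/L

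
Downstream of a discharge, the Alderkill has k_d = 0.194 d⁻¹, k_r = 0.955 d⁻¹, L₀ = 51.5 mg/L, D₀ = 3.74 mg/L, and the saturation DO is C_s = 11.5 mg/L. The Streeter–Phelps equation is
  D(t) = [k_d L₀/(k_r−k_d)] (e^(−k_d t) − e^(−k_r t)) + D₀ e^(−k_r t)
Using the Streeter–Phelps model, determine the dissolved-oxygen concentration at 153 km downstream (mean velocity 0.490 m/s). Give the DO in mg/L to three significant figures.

Travel time t = x/v = 153 km / (0.490 m/s) = 153000 m / 0.490 m/s = 312200 s = 3.614 d.
k_d L₀/(k_r−k_d) = 0.194×51.5/(0.955−0.194) = 9.991/0.7610 = 13.13 mg/L.
e^(−k_d t) = e^(−0.194×3.614) = 0.4960; e^(−k_r t) = e^(−0.955×3.614) = 0.03170.
D = 13.13 × (0.4960 − 0.03170) + 3.74 × 0.03170 = 6.096 + 0.1186 = 6.215 mg/L.
DO = C_s − D = 11.5 − 6.215 = 5.285 mg/L.

DO ≈ 5.29 mg/L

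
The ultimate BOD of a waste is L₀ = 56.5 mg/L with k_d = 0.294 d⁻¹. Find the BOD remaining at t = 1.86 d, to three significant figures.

L ≈ 32.7 mg/L

L_t = L₀ e^(−k_d t) = 56.5 × e^(−0.294×1.86) = 56.5 × 0.5788 = 32.70 mg/L.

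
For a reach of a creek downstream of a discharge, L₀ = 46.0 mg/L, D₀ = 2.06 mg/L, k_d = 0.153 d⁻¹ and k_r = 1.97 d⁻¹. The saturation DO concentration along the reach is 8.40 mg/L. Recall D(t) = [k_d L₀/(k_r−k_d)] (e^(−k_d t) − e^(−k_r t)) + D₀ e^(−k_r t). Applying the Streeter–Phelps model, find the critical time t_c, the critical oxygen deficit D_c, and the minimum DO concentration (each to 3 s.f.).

t_c ≈ 0.989 d; D_c ≈ 3.07 mg/L; min DO ≈ 5.33 mg/L

With k_r/k_d = 12.88 and 1 − D₀(k_r−k_d)/(k_d L₀) = 0.4682,
t_c = ln(12.88 × 0.4682) / (1.97 − 0.153) = ln(6.028) / 1.817 = 1.796/1.817 = 0.9887 d.
L(t_c) = L₀ e^(−k_d t_c) = 46.0 × 0.8596 = 39.54 mg/L, and at the critical point k_r D_c = k_d L, so D_c = (0.153/1.97) × 39.54 = 3.071 mg/L.
Minimum DO = C_s − D_c = 8.40 − 3.071 = 5.329 mg/L.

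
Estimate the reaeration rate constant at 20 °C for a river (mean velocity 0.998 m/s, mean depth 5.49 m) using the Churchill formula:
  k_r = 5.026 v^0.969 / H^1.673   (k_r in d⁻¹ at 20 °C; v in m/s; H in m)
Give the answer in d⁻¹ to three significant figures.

k_r = 5.026 × 0.998^0.969 / 5.49^1.673 = 5.026 × 0.9981 / 17.27 = 0.2905 d⁻¹.

k_r ≈ 0.290 d⁻¹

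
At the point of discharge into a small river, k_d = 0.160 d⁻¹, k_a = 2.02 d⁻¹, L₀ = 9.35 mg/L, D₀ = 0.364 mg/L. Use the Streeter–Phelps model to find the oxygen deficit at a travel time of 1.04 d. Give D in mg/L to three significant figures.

k_d L₀/(k_a−k_d) = 0.160×9.35/(2.02−0.160) = 1.496/1.860 = 0.8043 mg/L.
e^(−k_d t) = e^(−0.160×1.040) = 0.8467; e^(−k_a t) = e^(−2.02×1.040) = 0.1224.
D = 0.8043 × (0.8467 − 0.1224) + 0.364 × 0.1224 = 0.5826 + 0.04454 = 0.6271 mg/L.

D ≈ 0.627 mg/L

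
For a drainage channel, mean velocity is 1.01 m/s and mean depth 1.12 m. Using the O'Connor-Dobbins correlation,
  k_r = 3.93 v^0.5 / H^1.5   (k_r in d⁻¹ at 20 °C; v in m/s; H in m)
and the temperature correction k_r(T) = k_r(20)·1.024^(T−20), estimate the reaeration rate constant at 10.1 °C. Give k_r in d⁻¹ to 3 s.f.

k_r(20) = 3.93 × 1.01^0.5 / 1.12^1.5 = 3.93 × 1.005 / 1.185 = 3.332 d⁻¹.
k_r(10.1) = 3.332 × 1.024^(10.1−20) = 3.332 × 0.7907 = 2.635 d⁻¹.

k_r ≈ 2.63 d⁻¹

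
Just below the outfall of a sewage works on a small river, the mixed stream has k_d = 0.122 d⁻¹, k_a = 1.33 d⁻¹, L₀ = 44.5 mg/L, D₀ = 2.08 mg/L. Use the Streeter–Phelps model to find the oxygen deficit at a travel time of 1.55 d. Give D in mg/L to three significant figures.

D ≈ 3.41 mg/L

k_d L₀/(k_a−k_d) = 0.122×44.5/(1.33−0.122) = 5.429/1.208 = 4.494 mg/L.
e^(−k_d t) = e^(−0.122×1.550) = 0.8277; e^(−k_a t) = e^(−1.33×1.550) = 0.1273.
D = 4.494 × (0.8277 − 0.1273) + 2.08 × 0.1273 = 3.148 + 0.2647 = 3.413 mg/L.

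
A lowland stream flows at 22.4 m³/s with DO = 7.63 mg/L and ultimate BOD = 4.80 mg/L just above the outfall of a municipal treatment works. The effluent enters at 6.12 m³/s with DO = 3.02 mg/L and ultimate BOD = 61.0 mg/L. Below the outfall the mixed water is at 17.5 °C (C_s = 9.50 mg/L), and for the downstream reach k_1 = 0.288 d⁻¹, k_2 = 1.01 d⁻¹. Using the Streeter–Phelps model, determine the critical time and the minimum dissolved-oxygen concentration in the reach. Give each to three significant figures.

Mixed DO = (22.4×7.63 + 6.12×3.02)/(22.4+6.12) = 189.4/28.52 = 6.641 mg/L.
Mixed L₀ = (22.4×4.80 + 6.12×61.0)/(28.52) = 480.8/28.52 = 16.86 mg/L.
Initial deficit D₀ = C_s − DO₀ = 9.50 − 6.641 = 2.859 mg/L.
t_c = (1/0.7220) ln[(1.01/0.288)(1 − 2.859×0.7220/(0.288×16.86))] = 1.385 × ln(2.016) = 0.9710 d.
D_c = (0.288/1.01) × 16.86 × e^(−0.288×0.9710) = 0.2851 × 16.86 × 0.7560 = 3.635 mg/L.
Minimum DO = 9.50 − 3.635 = 5.865 mg/L.

t_c ≈ 0.971 d; minimum DO ≈ 5.87 mg/L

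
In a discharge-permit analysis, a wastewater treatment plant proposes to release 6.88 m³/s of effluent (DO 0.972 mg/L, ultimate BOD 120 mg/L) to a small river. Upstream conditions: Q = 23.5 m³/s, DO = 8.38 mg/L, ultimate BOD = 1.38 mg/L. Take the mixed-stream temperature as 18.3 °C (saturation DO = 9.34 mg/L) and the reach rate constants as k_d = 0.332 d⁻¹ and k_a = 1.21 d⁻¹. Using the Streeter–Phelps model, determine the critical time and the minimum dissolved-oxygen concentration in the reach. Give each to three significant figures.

Mixed DO = (23.5×8.38 + 6.88×0.972)/(23.5+6.88) = 203.6/30.38 = 6.702 mg/L.
Mixed L₀ = (23.5×1.38 + 6.88×120)/(30.38) = 858.0/30.38 = 28.24 mg/L.
Initial deficit D₀ = C_s − DO₀ = 9.34 − 6.702 = 2.638 mg/L.
t_c = (1/0.8780) ln[(1.21/0.332)(1 − 2.638×0.8780/(0.332×28.24))] = 1.139 × ln(2.744) = 1.150 d.
D_c = (0.332/1.21) × 28.24 × e^(−0.332×1.150) = 0.2744 × 28.24 × 0.6827 = 5.290 mg/L.
Minimum DO = 9.34 − 5.290 = 4.050 mg/L.

t_c ≈ 1.15 d; minimum DO ≈ 4.05 mg/L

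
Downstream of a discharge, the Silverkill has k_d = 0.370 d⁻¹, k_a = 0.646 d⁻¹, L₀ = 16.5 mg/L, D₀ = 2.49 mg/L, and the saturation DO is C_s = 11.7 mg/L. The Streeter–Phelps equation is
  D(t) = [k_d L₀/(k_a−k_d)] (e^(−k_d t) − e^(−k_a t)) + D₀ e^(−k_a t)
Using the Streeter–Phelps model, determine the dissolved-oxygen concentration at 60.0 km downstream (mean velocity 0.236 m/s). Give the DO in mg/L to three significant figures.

Travel time t = x/v = 60.0 km / (0.236 m/s) = 60000 m / 0.236 m/s = 254200 s = 2.943 d.
k_d L₀/(k_a−k_d) = 0.370×16.5/(0.646−0.370) = 6.105/0.2760 = 22.12 mg/L.
e^(−k_d t) = e^(−0.370×2.943) = 0.3366; e^(−k_a t) = e^(−0.646×2.943) = 0.1494.
D = 22.12 × (0.3366 − 0.1494) + 2.49 × 0.1494 = 4.141 + 0.3721 = 4.513 mg/L.
DO = C_s − D = 11.7 − 4.513 = 7.187 mg/L.

DO ≈ 7.19 mg/L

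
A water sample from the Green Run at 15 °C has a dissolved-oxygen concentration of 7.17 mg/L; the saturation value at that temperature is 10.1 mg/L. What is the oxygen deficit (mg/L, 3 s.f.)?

D ≈ 2.93 mg/L

D = C_s − C = 10.1 − 7.17 = 2.93 mg/L.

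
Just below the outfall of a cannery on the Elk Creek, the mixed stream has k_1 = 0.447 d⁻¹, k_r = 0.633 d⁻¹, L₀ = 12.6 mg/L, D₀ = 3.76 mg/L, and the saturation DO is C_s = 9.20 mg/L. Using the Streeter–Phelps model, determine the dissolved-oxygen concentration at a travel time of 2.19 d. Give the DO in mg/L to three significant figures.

k_1 L₀/(k_r−k_1) = 0.447×12.6/(0.633−0.447) = 5.632/0.1860 = 30.28 mg/L.
e^(−k_1 t) = e^(−0.447×2.190) = 0.3757; e^(−k_r t) = e^(−0.633×2.190) = 0.2500.
D = 30.28 × (0.3757 − 0.2500) + 3.76 × 0.2500 = 3.806 + 0.9400 = 4.747 mg/L.
DO = C_s − D = 9.20 − 4.747 = 4.453 mg/L.

DO ≈ 4.45 mg/L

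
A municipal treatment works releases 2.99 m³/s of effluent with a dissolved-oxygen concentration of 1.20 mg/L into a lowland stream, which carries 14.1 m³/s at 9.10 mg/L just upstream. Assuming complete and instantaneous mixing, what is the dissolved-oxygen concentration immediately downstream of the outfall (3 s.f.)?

7.72 mg/L

Flow-weighted mixing: C = (Q_r C_r + Q_w C_w)/(Q_r + Q_w)
= (14.1×9.10 + 2.99×1.20)/(14.1 + 2.99) = 131.9/17.09 = 7.718 mg/L.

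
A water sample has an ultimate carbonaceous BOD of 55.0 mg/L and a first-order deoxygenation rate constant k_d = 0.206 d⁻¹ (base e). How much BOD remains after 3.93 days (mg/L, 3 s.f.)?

L ≈ 24.5 mg/L

L_t = L₀ e^(−k_d t) = 55.0 × e^(−0.206×3.93) = 55.0 × 0.4450 = 24.48 mg/L.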